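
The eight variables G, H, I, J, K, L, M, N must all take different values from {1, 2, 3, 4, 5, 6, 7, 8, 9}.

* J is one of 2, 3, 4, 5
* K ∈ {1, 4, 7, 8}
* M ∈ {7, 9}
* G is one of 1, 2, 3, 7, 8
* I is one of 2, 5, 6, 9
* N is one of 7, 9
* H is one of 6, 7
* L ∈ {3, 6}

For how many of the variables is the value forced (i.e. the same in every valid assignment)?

2

M and N between them cover only {7, 9} — a naked pair. Remove those values from G, H, I, K.
That leaves H = 6. Remove 6 from I, L.
That leaves L = 3. Remove 3 from G, J.
Determined: H=6, L=3. The other variables each still have more than one consistent value. That makes 2.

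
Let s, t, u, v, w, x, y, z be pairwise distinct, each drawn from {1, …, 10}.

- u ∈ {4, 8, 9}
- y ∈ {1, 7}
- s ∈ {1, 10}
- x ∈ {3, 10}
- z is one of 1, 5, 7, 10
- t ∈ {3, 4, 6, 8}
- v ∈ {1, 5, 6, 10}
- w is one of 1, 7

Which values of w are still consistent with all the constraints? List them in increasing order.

The 2 variables w and y are confined to {1, 7}, which locks those values in; drop them from s, v, z.
That leaves s = 10. Strike 10 from v, x, z.
x must be 3 (only option left). Remove 3 from t.
That leaves z = 5. Strike 5 from v.
v must be 6 (only option left). So t can't be 6.
No further eliminations apply; w can still be any of 1, 7.

1, 7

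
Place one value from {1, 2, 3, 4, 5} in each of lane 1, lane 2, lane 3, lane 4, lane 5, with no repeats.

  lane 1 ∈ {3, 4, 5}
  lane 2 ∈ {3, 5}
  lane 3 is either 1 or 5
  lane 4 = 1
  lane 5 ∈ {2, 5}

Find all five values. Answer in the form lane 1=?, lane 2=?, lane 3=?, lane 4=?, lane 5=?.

lane 4's domain is down to {1}, so lane 4 = 1. Strike 1 from lane 3.
lane 3's domain is down to {5}, so lane 3 = 5. Eliminate 5 elsewhere: lane 1, lane 2, lane 5.
lane 5 must be 2 (only option left).
That leaves lane 2 = 3. Remove 3 from lane 1.
lane 1 must be 4 (only option left).

lane 1=4, lane 2=3, lane 3=5, lane 4=1, lane 5=2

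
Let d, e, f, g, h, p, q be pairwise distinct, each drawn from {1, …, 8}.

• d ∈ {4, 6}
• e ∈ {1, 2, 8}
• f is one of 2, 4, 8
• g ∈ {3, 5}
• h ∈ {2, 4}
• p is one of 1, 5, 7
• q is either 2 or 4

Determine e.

h and q share exactly the 2 values {2, 4}; by pigeonhole those values go to them, so strike 2, 4 from d, e, f.
d must be 6 (only option left).
f's domain is down to {8}, so f = 8. So e can't be 8.
So e = 1.

1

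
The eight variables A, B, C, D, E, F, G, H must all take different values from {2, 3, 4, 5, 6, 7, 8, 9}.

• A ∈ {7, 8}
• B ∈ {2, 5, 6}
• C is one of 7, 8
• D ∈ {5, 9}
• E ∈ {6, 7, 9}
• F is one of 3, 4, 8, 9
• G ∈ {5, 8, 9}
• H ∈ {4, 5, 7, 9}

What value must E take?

6

The 8 variables draw from only 8 values {2, 3, 4, 5, 6, 7, 8, 9}, so each is used; only B can be 2, hence B = 2.
The 7 still-open variables together cover exactly {3, 4, 5, 6, 7, 8, 9} — 7 values for 7 variables — and 3 appears only in F's list, so F = 3.
Among the 6 still-open variables, 4 fits only H (and all 6 values in {4, 5, 6, 7, 8, 9} must be used), so H = 4.
The 5 still-open variables draw from only 5 values {5, 6, 7, 8, 9}, so each is used; only E can be 6, hence E = 6.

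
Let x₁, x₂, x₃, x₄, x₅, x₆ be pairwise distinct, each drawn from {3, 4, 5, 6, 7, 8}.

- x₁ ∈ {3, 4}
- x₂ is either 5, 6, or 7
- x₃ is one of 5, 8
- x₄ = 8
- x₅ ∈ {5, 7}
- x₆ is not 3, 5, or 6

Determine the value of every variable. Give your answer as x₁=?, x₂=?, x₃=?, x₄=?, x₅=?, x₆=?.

x₁=3, x₂=6, x₃=5, x₄=8, x₅=7, x₆=4

x₄ has just one choice, so x₄ = 8. Eliminate 8 elsewhere: x₃, x₆.
x₃ has just one choice, so x₃ = 5. Strike 5 from x₂, x₅.
x₅'s domain is down to {7}, so x₅ = 7. So x₂, x₆ can't be 7.
x₆'s domain is down to {4}, so x₆ = 4. Strike 4 from x₁.
x₁ must be 3 (only option left).
x₂ must be 6 (only option left).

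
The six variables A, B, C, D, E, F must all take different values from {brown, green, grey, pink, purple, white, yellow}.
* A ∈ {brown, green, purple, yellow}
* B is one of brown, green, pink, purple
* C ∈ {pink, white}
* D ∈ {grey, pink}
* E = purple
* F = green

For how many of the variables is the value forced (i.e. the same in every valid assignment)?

2

E has just one choice, so E = purple. Eliminate purple elsewhere: A, B.
F must be green (only option left). Strike green from A, B.
Determined: E=purple, F=green. The other variables each still have more than one consistent value. That makes 2.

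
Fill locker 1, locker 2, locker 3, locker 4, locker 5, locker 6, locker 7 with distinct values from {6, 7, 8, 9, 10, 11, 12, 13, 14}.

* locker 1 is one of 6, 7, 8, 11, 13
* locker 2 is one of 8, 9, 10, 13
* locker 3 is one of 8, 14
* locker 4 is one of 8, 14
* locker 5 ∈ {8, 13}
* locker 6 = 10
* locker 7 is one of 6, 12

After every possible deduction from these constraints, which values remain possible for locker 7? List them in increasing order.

locker 6's domain is down to {10}, so locker 6 = 10. So locker 2 can't be 10.
locker 3 and locker 4 share exactly the 2 values {8, 14}; by pigeonhole those values go to them, so strike 8, 14 from locker 1, locker 2, locker 5.
locker 5's domain is down to {13}, so locker 5 = 13. Strike 13 from locker 1, locker 2.
That leaves locker 2 = 9.
No further eliminations apply; locker 7 can still be any of 6, 12.

6, 12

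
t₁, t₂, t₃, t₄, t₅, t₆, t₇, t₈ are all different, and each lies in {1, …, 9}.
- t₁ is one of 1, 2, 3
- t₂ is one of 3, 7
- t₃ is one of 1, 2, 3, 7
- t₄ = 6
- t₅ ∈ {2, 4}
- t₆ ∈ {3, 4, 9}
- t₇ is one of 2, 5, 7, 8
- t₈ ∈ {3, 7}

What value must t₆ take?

9

t₄'s domain is down to {6}, so t₄ = 6.
The 2 variables t₂ and t₈ are confined to {3, 7}, which locks those values in; drop them from t₁, t₃, t₆, t₇.
The 2 variables t₁ and t₃ are confined to {1, 2}, which locks those values in; drop them from t₅, t₇.
t₅'s domain is down to {4}, so t₅ = 4. So t₆ can't be 4.
So t₆ = 9.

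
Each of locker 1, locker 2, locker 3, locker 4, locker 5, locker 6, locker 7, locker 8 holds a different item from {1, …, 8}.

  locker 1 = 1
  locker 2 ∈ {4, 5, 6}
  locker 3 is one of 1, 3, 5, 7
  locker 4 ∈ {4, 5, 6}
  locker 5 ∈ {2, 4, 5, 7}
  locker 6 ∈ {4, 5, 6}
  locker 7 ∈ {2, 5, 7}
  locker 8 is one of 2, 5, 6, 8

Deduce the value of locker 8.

locker 1 has just one choice, so locker 1 = 1. So locker 3 can't be 1.
The 7 still-open variables together cover exactly {2, 3, 4, 5, 6, 7, 8} — 7 values for 7 variables — and 3 appears only in locker 3's list, so locker 3 = 3.
The 6 still-open variables draw from only 6 values {2, 4, 5, 6, 7, 8}, so each is used; only locker 8 can be 8, hence locker 8 = 8.

8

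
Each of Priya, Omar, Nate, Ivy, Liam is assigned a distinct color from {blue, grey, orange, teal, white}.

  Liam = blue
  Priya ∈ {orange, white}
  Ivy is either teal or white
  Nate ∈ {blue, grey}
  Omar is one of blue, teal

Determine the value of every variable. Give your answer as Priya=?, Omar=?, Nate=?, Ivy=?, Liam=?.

Priya=orange, Omar=teal, Nate=grey, Ivy=white, Liam=blue

Liam has just one choice, so Liam = blue. Eliminate blue elsewhere: Omar, Nate.
That leaves Omar = teal. Strike teal from Ivy.
Nate's domain is down to {grey}, so Nate = grey.
Ivy must be white (only option left). Eliminate white elsewhere: Priya.
Priya has just one choice, so Priya = orange.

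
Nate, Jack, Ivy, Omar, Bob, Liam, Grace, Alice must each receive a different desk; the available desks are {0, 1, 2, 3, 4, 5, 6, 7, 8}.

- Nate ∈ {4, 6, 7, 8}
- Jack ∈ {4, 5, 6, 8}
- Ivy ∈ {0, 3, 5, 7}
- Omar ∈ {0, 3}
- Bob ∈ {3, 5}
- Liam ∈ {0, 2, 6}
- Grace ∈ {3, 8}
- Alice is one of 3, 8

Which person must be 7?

The 8 variables draw from only 8 values {0, 2, 3, 4, 5, 6, 7, 8}, so each is used; only Liam can be 2, hence Liam = 2.
Grace and Alice between them cover only {3, 8} — a naked pair. Remove those values from Nate, Jack, Ivy, Omar, Bob.
That leaves Omar = 0. Remove 0 from Ivy.
Bob must be 5 (only option left). Eliminate 5 elsewhere: Jack, Ivy.
So 7 goes to Ivy.

Ivy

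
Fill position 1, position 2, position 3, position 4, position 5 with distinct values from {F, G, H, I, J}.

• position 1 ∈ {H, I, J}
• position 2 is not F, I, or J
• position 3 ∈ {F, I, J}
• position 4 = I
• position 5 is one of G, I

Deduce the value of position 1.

position 4 must be I (only option left). Remove I from position 1, position 3, position 5.
position 5 must be G (only option left). So position 2 can't be G.
position 2's domain is down to {H}, so position 2 = H. So position 1 can't be H.
So position 1 = J.

J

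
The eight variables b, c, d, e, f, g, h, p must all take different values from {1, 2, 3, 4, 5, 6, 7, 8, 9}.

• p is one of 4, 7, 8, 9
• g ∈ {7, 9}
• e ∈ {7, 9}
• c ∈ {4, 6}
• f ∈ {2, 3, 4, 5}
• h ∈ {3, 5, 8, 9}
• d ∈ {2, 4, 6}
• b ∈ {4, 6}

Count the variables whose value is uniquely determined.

b and c share exactly the 2 values {4, 6}; by pigeonhole those values go to them, so strike 4, 6 from d, f, p.
d's domain is down to {2}, so d = 2. Eliminate 2 elsewhere: f.
e and g between them cover only {7, 9} — a naked pair. Remove those values from h, p.
p must be 8 (only option left). Strike 8 from h.
Determined: d=2, p=8. The other variables each still have more than one consistent value. That makes 2.

2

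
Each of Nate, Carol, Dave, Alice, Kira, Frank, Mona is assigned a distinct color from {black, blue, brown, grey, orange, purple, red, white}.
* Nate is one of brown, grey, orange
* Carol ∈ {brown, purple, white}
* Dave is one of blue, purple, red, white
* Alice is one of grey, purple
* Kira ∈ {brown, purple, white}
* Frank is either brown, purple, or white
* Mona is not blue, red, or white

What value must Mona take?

black

The 3 variables Carol, Kira, Frank are confined to {brown, purple, white}, which locks those values in; drop them from Nate, Dave, Alice, Mona.
Alice's domain is down to {grey}, so Alice = grey. Eliminate grey elsewhere: Nate, Mona.
Nate has just one choice, so Nate = orange. Eliminate orange elsewhere: Mona.
So Mona = black.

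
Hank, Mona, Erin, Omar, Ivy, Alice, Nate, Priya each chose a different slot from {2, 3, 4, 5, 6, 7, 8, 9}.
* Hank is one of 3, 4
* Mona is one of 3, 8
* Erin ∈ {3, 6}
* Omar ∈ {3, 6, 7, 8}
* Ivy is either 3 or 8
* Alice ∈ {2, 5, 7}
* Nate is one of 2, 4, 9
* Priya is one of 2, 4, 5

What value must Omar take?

7

The 8 variables draw from only 8 values {2, 3, 4, 5, 6, 7, 8, 9}, so each is used; only Nate can be 9, hence Nate = 9.
Mona and Ivy share exactly the 2 values {3, 8}; by pigeonhole those values go to them, so strike 3, 8 from Hank, Erin, Omar.
Hank has just one choice, so Hank = 4. Eliminate 4 elsewhere: Priya.
Erin must be 6 (only option left). Eliminate 6 elsewhere: Omar.
So Omar = 7.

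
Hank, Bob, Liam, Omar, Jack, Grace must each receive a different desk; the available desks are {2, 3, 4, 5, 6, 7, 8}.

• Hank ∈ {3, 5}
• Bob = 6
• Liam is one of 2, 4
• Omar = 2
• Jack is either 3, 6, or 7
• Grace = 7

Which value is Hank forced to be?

5

Bob's domain is down to {6}, so Bob = 6. Strike 6 from Jack.
Omar must be 2 (only option left). Remove 2 from Liam.
That leaves Grace = 7. Eliminate 7 elsewhere: Jack.
Liam's domain is down to {4}, so Liam = 4.
Jack's domain is down to {3}, so Jack = 3. So Hank can't be 3.
So Hank = 5.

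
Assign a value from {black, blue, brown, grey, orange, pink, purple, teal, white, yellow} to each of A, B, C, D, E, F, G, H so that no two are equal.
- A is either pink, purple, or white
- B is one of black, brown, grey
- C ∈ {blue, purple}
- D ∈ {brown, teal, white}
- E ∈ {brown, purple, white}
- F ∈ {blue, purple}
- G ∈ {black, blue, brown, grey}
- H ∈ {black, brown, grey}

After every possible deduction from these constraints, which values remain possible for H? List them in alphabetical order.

The 8 variables draw from only 8 values {black, blue, brown, grey, pink, purple, teal, white}, so each is used; only A can be pink, hence A = pink.
The 7 still-open variables together cover exactly {black, blue, brown, grey, purple, teal, white} — 7 values for 7 variables — and teal appears only in D's list, so D = teal.
Among the 6 still-open variables, white fits only E (and all 6 values in {black, blue, brown, grey, purple, white} must be used), so E = white.
The 2 variables C and F are confined to {blue, purple}, which locks those values in; drop them from G.
No further eliminations apply; H can still be any of black, brown, grey.

black, brown, grey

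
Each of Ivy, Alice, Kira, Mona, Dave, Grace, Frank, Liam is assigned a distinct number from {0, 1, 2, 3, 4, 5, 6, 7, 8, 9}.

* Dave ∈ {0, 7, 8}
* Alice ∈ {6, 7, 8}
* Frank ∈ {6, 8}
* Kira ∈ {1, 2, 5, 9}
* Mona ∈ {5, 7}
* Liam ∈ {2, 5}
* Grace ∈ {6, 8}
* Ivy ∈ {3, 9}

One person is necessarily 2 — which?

Grace and Frank between them cover only {6, 8} — a naked pair. Remove those values from Alice, Dave.
Alice must be 7 (only option left). So Mona, Dave can't be 7.
That leaves Mona = 5. Eliminate 5 elsewhere: Kira, Liam.
So 2 goes to Liam.

Liam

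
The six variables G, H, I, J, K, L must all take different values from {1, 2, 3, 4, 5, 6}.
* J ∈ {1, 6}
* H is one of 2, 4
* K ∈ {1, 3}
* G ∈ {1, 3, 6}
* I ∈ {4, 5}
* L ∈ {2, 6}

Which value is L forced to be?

Among the 6 variables, 5 fits only I (and all 6 values in {1, 2, 3, 4, 5, 6} must be used), so I = 5.
Among the 5 still-open variables, 4 fits only H (and all 5 values in {1, 2, 3, 4, 6} must be used), so H = 4.
The 4 still-open variables draw from only 4 values {1, 2, 3, 6}, so each is used; only L can be 2, hence L = 2.

2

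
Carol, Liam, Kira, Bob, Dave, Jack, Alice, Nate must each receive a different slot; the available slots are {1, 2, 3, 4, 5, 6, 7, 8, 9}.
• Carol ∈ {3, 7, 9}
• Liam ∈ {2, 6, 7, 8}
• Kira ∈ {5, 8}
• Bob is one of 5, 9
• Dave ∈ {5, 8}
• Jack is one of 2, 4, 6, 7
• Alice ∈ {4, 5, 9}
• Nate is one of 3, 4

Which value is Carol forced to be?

7

Kira and Dave share exactly the 2 values {5, 8}; by pigeonhole those values go to them, so strike 5, 8 from Liam, Bob, Alice.
Bob has just one choice, so Bob = 9. Strike 9 from Carol, Alice.
That leaves Alice = 4. Remove 4 from Jack, Nate.
Nate must be 3 (only option left). Eliminate 3 elsewhere: Carol.
So Carol = 7.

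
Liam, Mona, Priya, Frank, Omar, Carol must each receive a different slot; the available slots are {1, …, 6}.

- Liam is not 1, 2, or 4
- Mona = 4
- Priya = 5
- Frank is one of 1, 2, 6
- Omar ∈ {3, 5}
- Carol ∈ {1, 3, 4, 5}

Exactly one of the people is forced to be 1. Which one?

Carol

Mona's domain is down to {4}, so Mona = 4. Remove 4 from Carol.
That leaves Priya = 5. Eliminate 5 elsewhere: Liam, Omar, Carol.
Omar must be 3 (only option left). So Liam, Carol can't be 3.
So 1 goes to Carol.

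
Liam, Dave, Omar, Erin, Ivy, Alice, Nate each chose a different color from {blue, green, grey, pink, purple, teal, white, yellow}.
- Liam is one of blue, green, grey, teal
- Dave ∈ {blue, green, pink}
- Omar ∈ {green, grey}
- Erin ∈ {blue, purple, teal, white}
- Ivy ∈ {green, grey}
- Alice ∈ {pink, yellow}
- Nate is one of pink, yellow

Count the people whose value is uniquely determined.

Omar and Ivy share exactly the 2 values {green, grey}; by pigeonhole those values go to them, so strike green, grey from Liam, Dave.
Alice and Nate between them cover only {pink, yellow} — a naked pair. Remove those values from Dave.
Dave's domain is down to {blue}, so Dave = blue. Strike blue from Liam, Erin.
That leaves Liam = teal. Remove teal from Erin.
Determined: Liam=teal, Dave=blue. The other people each still have more than one consistent value. That makes 2.

2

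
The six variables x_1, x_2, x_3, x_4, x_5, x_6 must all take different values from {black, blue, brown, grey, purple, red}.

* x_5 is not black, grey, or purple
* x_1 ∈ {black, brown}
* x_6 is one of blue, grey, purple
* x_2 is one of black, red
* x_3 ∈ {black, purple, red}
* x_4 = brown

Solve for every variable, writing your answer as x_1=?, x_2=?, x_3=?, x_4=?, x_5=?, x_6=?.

x_1=black, x_2=red, x_3=purple, x_4=brown, x_5=blue, x_6=grey

x_4 must be brown (only option left). Eliminate brown elsewhere: x_1, x_5.
x_1's domain is down to {black}, so x_1 = black. Strike black from x_2, x_3.
x_2 has just one choice, so x_2 = red. Strike red from x_3, x_5.
x_3 has just one choice, so x_3 = purple. Eliminate purple elsewhere: x_6.
x_5's domain is down to {blue}, so x_5 = blue. Remove blue from x_6.
x_6 has just one choice, so x_6 = grey.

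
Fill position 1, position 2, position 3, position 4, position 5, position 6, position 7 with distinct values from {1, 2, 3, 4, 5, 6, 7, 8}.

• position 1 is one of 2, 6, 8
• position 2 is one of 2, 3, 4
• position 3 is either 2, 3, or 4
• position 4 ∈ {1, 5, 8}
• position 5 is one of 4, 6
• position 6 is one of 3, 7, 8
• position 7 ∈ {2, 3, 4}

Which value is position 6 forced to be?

position 2, position 3, position 7 between them cover only {2, 3, 4} — a naked triple. Remove those values from position 1, position 5, position 6.
position 5's domain is down to {6}, so position 5 = 6. So position 1 can't be 6.
position 1 must be 8 (only option left). So position 4, position 6 can't be 8.
So position 6 = 7.

7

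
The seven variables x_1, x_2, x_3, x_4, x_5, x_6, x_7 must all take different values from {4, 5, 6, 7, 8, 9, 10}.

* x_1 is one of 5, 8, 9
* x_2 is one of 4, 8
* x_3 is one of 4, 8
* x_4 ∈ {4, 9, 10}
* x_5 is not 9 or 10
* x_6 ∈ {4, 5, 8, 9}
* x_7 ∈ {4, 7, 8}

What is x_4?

10

The 7 variables draw from only 7 values {4, 5, 6, 7, 8, 9, 10}, so each is used; only x_5 can be 6, hence x_5 = 6.
The 6 still-open variables draw from only 6 values {4, 5, 7, 8, 9, 10}, so each is used; only x_7 can be 7, hence x_7 = 7.
The 5 still-open variables draw from only 5 values {4, 5, 8, 9, 10}, so each is used; only x_4 can be 10, hence x_4 = 10.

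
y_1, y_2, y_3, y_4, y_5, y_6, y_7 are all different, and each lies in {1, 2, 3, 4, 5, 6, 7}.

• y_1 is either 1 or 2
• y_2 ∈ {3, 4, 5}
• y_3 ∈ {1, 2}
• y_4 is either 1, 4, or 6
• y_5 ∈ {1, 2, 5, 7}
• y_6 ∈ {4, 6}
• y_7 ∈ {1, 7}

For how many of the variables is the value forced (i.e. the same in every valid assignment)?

The 7 variables together cover exactly {1, 2, 3, 4, 5, 6, 7} — 7 values for 7 variables — and 3 appears only in y_2's list, so y_2 = 3.
The 6 still-open variables draw from only 6 values {1, 2, 4, 5, 6, 7}, so each is used; only y_5 can be 5, hence y_5 = 5.
Among the 5 still-open variables, 7 fits only y_7 (and all 5 values in {1, 2, 4, 6, 7} must be used), so y_7 = 7.
The 2 variables y_1 and y_3 are confined to {1, 2}, which locks those values in; drop them from y_4.
Determined: y_2=3, y_5=5, y_7=7. The other variables each still have more than one consistent value. That makes 3.

3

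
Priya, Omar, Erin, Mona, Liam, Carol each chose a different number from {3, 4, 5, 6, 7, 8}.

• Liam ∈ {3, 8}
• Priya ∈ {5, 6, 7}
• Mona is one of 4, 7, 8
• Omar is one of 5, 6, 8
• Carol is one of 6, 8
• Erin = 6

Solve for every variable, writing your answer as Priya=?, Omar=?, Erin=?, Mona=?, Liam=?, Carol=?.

Erin must be 6 (only option left). So Priya, Omar, Carol can't be 6.
Carol's domain is down to {8}, so Carol = 8. Strike 8 from Omar, Mona, Liam.
Omar's domain is down to {5}, so Omar = 5. Strike 5 from Priya.
Liam must be 3 (only option left).
Priya has just one choice, so Priya = 7. Remove 7 from Mona.
Mona must be 4 (only option left).

Priya=7, Omar=5, Erin=6, Mona=4, Liam=3, Carol=8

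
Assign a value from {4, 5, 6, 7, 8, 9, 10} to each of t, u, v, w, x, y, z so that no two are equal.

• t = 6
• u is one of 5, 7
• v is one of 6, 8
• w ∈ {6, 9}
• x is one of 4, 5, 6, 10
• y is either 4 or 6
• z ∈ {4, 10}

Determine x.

5

t must be 6 (only option left). Remove 6 from v, w, x, y.
That leaves v = 8.
That leaves w = 9.
y's domain is down to {4}, so y = 4. Eliminate 4 elsewhere: x, z.
z has just one choice, so z = 10. Strike 10 from x.
So x = 5.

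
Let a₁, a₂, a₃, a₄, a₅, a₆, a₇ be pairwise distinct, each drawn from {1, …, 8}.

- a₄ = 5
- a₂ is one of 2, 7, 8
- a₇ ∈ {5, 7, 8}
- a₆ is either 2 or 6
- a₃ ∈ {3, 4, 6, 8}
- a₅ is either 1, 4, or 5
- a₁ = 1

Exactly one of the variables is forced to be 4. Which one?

a₅

a₁'s domain is down to {1}, so a₁ = 1. Eliminate 1 elsewhere: a₅.
a₄ must be 5 (only option left). Eliminate 5 elsewhere: a₅, a₇.
So 4 goes to a₅.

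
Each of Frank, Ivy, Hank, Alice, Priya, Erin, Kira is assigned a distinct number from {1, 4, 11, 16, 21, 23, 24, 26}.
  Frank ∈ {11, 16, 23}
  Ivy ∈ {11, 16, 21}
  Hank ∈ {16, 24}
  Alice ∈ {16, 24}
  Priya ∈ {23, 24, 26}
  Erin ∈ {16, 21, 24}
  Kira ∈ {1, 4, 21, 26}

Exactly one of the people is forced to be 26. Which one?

Priya

The 2 variables Hank and Alice are confined to {16, 24}, which locks those values in; drop them from Frank, Ivy, Priya, Erin.
Erin must be 21 (only option left). Eliminate 21 elsewhere: Ivy, Kira.
Ivy must be 11 (only option left). Remove 11 from Frank.
Frank must be 23 (only option left). Strike 23 from Priya.
So 26 goes to Priya.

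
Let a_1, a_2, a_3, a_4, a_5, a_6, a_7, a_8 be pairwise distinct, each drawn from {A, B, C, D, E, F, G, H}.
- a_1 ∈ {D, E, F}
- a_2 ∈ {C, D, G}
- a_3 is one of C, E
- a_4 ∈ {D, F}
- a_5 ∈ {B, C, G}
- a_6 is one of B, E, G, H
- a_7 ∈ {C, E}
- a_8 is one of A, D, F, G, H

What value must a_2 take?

G

Among the 8 variables, A fits only a_8 (and all 8 values in {A, B, C, D, E, F, G, H} must be used), so a_8 = A.
The 7 still-open variables draw from only 7 values {B, C, D, E, F, G, H}, so each is used; only a_6 can be H, hence a_6 = H.
The 6 still-open variables together cover exactly {B, C, D, E, F, G} — 6 values for 6 variables — and B appears only in a_5's list, so a_5 = B.
The 5 still-open variables together cover exactly {C, D, E, F, G} — 5 values for 5 variables — and G appears only in a_2's list, so a_2 = G.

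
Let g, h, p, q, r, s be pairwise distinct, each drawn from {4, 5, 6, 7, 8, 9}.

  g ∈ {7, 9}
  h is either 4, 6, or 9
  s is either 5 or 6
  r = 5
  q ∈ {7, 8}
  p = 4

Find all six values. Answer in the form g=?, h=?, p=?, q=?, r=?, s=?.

g=7, h=9, p=4, q=8, r=5, s=6

p must be 4 (only option left). Strike 4 from h.
r must be 5 (only option left). So s can't be 5.
s has just one choice, so s = 6. Strike 6 from h.
h's domain is down to {9}, so h = 9. Strike 9 from g.
g has just one choice, so g = 7. Remove 7 from q.
q must be 8 (only option left).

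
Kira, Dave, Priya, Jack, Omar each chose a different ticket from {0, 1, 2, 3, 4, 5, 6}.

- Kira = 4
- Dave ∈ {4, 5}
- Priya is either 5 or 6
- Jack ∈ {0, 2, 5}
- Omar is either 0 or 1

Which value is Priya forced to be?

6

Kira must be 4 (only option left). Strike 4 from Dave.
Dave has just one choice, so Dave = 5. Strike 5 from Priya, Jack.
So Priya = 6.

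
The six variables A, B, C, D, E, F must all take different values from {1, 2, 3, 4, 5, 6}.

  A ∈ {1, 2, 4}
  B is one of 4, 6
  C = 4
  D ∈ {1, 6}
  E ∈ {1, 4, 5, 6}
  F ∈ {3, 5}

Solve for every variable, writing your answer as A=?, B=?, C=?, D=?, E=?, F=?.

C has just one choice, so C = 4. Strike 4 from A, B, E.
B's domain is down to {6}, so B = 6. Strike 6 from D, E.
D must be 1 (only option left). Remove 1 from A, E.
E has just one choice, so E = 5. Strike 5 from F.
F has just one choice, so F = 3.
A must be 2 (only option left).

A=2, B=6, C=4, D=1, E=5, F=3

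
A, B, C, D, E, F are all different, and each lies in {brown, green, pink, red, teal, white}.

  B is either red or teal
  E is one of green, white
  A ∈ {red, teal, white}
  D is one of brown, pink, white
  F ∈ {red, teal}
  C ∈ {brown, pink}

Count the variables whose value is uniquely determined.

Among the 6 variables, green fits only E (and all 6 values in {brown, green, pink, red, teal, white} must be used), so E = green.
The 2 variables B and F are confined to {red, teal}, which locks those values in; drop them from A.
That leaves A = white. Remove white from D.
Determined: A=white, E=green. The other variables each still have more than one consistent value. That makes 2.

2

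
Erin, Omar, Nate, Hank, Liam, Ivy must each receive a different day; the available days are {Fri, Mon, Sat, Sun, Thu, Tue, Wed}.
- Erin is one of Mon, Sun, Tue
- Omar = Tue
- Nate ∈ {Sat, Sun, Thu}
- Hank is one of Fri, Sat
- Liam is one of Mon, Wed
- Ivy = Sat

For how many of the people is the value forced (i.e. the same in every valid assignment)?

Omar must be Tue (only option left). So Erin can't be Tue.
Ivy must be Sat (only option left). So Nate, Hank can't be Sat.
Hank must be Fri (only option left).
Determined: Omar=Tue, Hank=Fri, Ivy=Sat. The other people each still have more than one consistent value. That makes 3.

3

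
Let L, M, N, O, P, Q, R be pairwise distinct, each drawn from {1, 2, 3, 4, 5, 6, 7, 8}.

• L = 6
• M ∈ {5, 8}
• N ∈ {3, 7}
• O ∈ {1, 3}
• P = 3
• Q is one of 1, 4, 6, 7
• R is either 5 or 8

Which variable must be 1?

O

L has just one choice, so L = 6. So Q can't be 6.
That leaves P = 3. So N, O can't be 3.
So 1 goes to O.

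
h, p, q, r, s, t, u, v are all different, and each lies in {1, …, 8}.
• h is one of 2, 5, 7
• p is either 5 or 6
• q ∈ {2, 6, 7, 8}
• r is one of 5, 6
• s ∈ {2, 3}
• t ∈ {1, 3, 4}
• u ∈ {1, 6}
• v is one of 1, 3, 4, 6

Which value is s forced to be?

Among the 8 variables, 8 fits only q (and all 8 values in {1, 2, 3, 4, 5, 6, 7, 8} must be used), so q = 8.
The 7 still-open variables draw from only 7 values {1, 2, 3, 4, 5, 6, 7}, so each is used; only h can be 7, hence h = 7.
Among the 6 still-open variables, 2 fits only s (and all 6 values in {1, 2, 3, 4, 5, 6} must be used), so s = 2.

2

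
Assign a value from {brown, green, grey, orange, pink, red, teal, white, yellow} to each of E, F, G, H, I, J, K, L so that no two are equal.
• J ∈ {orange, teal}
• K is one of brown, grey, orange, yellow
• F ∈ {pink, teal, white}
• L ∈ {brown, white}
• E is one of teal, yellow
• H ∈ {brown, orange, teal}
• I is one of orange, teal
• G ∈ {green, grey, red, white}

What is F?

pink

The 2 variables I and J are confined to {orange, teal}, which locks those values in; drop them from E, F, H, K.
E's domain is down to {yellow}, so E = yellow. So K can't be yellow.
H's domain is down to {brown}, so H = brown. Eliminate brown elsewhere: K, L.
K has just one choice, so K = grey. Eliminate grey elsewhere: G.
L's domain is down to {white}, so L = white. So F, G can't be white.
So F = pink.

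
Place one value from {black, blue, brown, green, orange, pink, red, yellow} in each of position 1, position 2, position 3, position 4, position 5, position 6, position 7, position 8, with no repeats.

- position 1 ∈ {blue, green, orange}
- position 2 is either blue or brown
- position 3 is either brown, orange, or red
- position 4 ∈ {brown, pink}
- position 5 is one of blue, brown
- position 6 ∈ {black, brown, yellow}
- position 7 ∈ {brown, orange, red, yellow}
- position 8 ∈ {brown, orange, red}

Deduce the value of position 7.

The 8 variables draw from only 8 values {black, blue, brown, green, orange, pink, red, yellow}, so each is used; only position 6 can be black, hence position 6 = black.
The 7 still-open variables draw from only 7 values {blue, brown, green, orange, pink, red, yellow}, so each is used; only position 1 can be green, hence position 1 = green.
The 6 still-open variables draw from only 6 values {blue, brown, orange, pink, red, yellow}, so each is used; only position 4 can be pink, hence position 4 = pink.
The 5 still-open variables draw from only 5 values {blue, brown, orange, red, yellow}, so each is used; only position 7 can be yellow, hence position 7 = yellow.

yellow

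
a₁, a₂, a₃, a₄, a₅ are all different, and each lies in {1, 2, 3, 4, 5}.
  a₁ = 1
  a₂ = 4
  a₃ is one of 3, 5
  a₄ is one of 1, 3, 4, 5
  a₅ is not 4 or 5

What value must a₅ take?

2

a₁ has just one choice, so a₁ = 1. So a₄, a₅ can't be 1.
a₂ must be 4 (only option left). Remove 4 from a₄.
The 3 still-open variables together cover exactly {2, 3, 5} — 3 values for 3 variables — and 2 appears only in a₅'s list, so a₅ = 2.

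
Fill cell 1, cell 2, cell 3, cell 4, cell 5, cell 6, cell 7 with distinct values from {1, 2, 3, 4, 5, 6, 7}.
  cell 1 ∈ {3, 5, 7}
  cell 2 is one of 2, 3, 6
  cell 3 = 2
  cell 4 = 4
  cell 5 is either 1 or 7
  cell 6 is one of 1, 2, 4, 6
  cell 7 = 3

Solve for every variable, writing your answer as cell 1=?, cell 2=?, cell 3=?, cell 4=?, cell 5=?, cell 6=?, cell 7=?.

cell 3 must be 2 (only option left). Remove 2 from cell 2, cell 6.
That leaves cell 4 = 4. Strike 4 from cell 6.
cell 7 must be 3 (only option left). Remove 3 from cell 1, cell 2.
cell 2 must be 6 (only option left). Eliminate 6 elsewhere: cell 6.
cell 6's domain is down to {1}, so cell 6 = 1. So cell 5 can't be 1.
cell 5 has just one choice, so cell 5 = 7. So cell 1 can't be 7.
cell 1 has just one choice, so cell 1 = 5.

cell 1=5, cell 2=6, cell 3=2, cell 4=4, cell 5=7, cell 6=1, cell 7=3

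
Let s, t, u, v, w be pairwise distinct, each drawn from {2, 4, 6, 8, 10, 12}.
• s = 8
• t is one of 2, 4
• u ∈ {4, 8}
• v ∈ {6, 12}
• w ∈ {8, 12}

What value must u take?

4

s's domain is down to {8}, so s = 8. So u, w can't be 8.
So u = 4.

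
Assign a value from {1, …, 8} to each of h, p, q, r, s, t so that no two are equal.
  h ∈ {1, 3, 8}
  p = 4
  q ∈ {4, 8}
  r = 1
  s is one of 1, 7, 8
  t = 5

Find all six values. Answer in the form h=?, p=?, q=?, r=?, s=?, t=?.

h=3, p=4, q=8, r=1, s=7, t=5

p has just one choice, so p = 4. So q can't be 4.
q's domain is down to {8}, so q = 8. So h, s can't be 8.
r has just one choice, so r = 1. Remove 1 from h, s.
s's domain is down to {7}, so s = 7.
That leaves t = 5.
h must be 3 (only option left).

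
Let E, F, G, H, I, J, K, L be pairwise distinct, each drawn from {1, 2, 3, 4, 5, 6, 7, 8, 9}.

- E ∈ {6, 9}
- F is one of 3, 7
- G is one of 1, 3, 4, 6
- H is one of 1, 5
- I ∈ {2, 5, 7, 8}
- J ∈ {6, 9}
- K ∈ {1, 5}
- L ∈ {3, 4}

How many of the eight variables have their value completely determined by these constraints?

E and J share exactly the 2 values {6, 9}; by pigeonhole those values go to them, so strike 6, 9 from G.
H and K share exactly the 2 values {1, 5}; by pigeonhole those values go to them, so strike 1, 5 from G, I.
G and L between them cover only {3, 4} — a naked pair. Remove those values from F.
F must be 7 (only option left). Eliminate 7 elsewhere: I.
Determined: F=7. The other variables each still have more than one consistent value. That makes 1.

1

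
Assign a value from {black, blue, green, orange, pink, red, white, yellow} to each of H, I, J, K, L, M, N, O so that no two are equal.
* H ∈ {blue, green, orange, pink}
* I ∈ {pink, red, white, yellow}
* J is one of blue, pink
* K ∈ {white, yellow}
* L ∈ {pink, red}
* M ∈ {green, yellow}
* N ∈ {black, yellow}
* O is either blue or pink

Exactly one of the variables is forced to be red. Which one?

The 8 variables draw from only 8 values {black, blue, green, orange, pink, red, white, yellow}, so each is used; only N can be black, hence N = black.
The 7 still-open variables draw from only 7 values {blue, green, orange, pink, red, white, yellow}, so each is used; only H can be orange, hence H = orange.
Among the 6 still-open variables, green fits only M (and all 6 values in {blue, green, pink, red, white, yellow} must be used), so M = green.
J and O between them cover only {blue, pink} — a naked pair. Remove those values from I, L.
So red goes to L.

L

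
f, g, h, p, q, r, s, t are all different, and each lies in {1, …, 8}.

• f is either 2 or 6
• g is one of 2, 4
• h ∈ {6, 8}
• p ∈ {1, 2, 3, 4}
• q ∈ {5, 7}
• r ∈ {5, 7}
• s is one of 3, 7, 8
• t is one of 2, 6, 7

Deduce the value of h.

8

The 8 variables together cover exactly {1, 2, 3, 4, 5, 6, 7, 8} — 8 values for 8 variables — and 1 appears only in p's list, so p = 1.
Among the 7 still-open variables, 3 fits only s (and all 7 values in {2, 3, 4, 5, 6, 7, 8} must be used), so s = 3.
Among the 6 still-open variables, 4 fits only g (and all 6 values in {2, 4, 5, 6, 7, 8} must be used), so g = 4.
The 5 still-open variables together cover exactly {2, 5, 6, 7, 8} — 5 values for 5 variables — and 8 appears only in h's list, so h = 8.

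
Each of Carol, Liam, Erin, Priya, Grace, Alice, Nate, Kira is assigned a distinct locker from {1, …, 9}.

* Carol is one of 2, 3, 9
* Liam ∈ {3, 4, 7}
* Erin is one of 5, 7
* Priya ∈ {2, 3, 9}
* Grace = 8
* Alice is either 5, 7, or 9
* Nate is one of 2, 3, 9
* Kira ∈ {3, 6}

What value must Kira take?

6

Grace's domain is down to {8}, so Grace = 8.
The 7 still-open variables together cover exactly {2, 3, 4, 5, 6, 7, 9} — 7 values for 7 variables — and 4 appears only in Liam's list, so Liam = 4.
Among the 6 still-open variables, 6 fits only Kira (and all 6 values in {2, 3, 5, 6, 7, 9} must be used), so Kira = 6.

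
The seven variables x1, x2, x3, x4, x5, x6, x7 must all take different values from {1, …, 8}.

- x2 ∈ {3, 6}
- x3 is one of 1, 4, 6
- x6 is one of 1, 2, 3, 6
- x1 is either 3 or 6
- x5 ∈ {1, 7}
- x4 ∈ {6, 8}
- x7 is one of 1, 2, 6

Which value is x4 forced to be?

The 7 variables together cover exactly {1, 2, 3, 4, 6, 7, 8} — 7 values for 7 variables — and 4 appears only in x3's list, so x3 = 4.
Among the 6 still-open variables, 7 fits only x5 (and all 6 values in {1, 2, 3, 6, 7, 8} must be used), so x5 = 7.
The 5 still-open variables together cover exactly {1, 2, 3, 6, 8} — 5 values for 5 variables — and 8 appears only in x4's list, so x4 = 8.

8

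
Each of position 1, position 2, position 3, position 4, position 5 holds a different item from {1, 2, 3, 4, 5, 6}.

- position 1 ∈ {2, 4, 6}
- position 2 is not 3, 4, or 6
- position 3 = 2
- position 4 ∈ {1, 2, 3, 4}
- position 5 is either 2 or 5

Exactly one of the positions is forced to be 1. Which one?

position 3 has just one choice, so position 3 = 2. So position 1, position 2, position 4, position 5 can't be 2.
position 5's domain is down to {5}, so position 5 = 5. Strike 5 from position 2.
So 1 goes to position 2.

position 2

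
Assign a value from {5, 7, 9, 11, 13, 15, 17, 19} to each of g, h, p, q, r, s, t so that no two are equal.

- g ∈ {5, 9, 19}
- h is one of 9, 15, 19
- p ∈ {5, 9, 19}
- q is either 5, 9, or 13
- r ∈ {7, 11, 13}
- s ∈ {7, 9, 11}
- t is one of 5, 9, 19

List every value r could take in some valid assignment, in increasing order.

The 7 variables draw from only 7 values {5, 7, 9, 11, 13, 15, 19}, so each is used; only h can be 15, hence h = 15.
The 3 variables g, p, t are confined to {5, 9, 19}, which locks those values in; drop them from q, s.
q must be 13 (only option left). So r can't be 13.
No further eliminations apply; r can still be any of 7, 11.

7, 11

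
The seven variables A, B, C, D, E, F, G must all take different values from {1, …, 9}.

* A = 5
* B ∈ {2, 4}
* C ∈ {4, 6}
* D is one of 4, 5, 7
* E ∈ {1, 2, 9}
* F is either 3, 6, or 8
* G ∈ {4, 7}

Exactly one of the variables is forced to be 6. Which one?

A's domain is down to {5}, so A = 5. Strike 5 from D.
D and G share exactly the 2 values {4, 7}; by pigeonhole those values go to them, so strike 4, 7 from B, C.
So 6 goes to C.

C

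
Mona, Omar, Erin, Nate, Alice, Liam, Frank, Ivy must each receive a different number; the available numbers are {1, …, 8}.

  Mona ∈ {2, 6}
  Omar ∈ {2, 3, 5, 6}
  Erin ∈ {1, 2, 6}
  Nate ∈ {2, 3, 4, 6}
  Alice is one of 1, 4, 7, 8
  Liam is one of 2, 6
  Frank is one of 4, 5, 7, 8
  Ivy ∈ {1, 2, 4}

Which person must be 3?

Nate

Mona and Liam between them cover only {2, 6} — a naked pair. Remove those values from Omar, Erin, Nate, Ivy.
Erin must be 1 (only option left). Eliminate 1 elsewhere: Alice, Ivy.
Ivy's domain is down to {4}, so Ivy = 4. Strike 4 from Nate, Alice, Frank.
So 3 goes to Nate.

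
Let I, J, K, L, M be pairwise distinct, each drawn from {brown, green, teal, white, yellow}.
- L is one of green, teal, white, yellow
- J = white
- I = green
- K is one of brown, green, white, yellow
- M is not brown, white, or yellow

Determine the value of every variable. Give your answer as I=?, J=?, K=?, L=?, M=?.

I's domain is down to {green}, so I = green. Eliminate green elsewhere: K, L, M.
That leaves J = white. Remove white from K, L.
M has just one choice, so M = teal. Remove teal from L.
L has just one choice, so L = yellow. Strike yellow from K.
K must be brown (only option left).

I=green, J=white, K=brown, L=yellow, M=teal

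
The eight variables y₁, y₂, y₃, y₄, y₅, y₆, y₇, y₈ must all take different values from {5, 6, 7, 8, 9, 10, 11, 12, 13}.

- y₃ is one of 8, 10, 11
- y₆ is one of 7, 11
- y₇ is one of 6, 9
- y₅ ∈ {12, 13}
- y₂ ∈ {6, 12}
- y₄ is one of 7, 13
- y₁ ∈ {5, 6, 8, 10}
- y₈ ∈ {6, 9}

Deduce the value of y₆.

The 2 variables y₇ and y₈ are confined to {6, 9}, which locks those values in; drop them from y₁, y₂.
That leaves y₂ = 12. Strike 12 from y₅.
That leaves y₅ = 13. Remove 13 from y₄.
y₄ must be 7 (only option left). Strike 7 from y₆.
So y₆ = 11.

11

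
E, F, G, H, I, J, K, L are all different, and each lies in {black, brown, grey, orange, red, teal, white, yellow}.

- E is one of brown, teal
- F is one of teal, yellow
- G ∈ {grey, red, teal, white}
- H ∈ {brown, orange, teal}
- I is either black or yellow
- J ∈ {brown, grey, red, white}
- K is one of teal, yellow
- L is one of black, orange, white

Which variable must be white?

L

The 2 variables F and K are confined to {teal, yellow}, which locks those values in; drop them from E, G, H, I.
E must be brown (only option left). Eliminate brown elsewhere: H, J.
H has just one choice, so H = orange. Remove orange from L.
I has just one choice, so I = black. Eliminate black elsewhere: L.
So white goes to L.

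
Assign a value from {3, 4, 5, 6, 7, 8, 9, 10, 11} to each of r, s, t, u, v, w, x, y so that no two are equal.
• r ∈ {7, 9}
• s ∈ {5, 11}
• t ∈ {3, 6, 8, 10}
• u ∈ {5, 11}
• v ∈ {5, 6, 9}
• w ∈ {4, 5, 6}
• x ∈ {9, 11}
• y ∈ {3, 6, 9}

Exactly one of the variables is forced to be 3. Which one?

The 2 variables s and u are confined to {5, 11}, which locks those values in; drop them from v, w, x.
That leaves x = 9. Strike 9 from r, v, y.
r must be 7 (only option left).
v's domain is down to {6}, so v = 6. So t, w, y can't be 6.
So 3 goes to y.

y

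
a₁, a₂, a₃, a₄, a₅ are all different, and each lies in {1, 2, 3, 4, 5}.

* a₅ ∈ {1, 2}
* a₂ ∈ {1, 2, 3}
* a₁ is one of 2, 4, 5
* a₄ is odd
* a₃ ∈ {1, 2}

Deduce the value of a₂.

3

The 5 variables together cover exactly {1, 2, 3, 4, 5} — 5 values for 5 variables — and 4 appears only in a₁'s list, so a₁ = 4.
Among the 4 still-open variables, 5 fits only a₄ (and all 4 values in {1, 2, 3, 5} must be used), so a₄ = 5.
The 3 still-open variables together cover exactly {1, 2, 3} — 3 values for 3 variables — and 3 appears only in a₂'s list, so a₂ = 3.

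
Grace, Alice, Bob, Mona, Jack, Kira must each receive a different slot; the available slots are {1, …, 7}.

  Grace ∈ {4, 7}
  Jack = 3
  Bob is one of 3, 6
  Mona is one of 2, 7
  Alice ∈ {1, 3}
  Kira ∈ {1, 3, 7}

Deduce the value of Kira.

7

Jack must be 3 (only option left). So Alice, Bob, Kira can't be 3.
Alice's domain is down to {1}, so Alice = 1. Strike 1 from Kira.
So Kira = 7.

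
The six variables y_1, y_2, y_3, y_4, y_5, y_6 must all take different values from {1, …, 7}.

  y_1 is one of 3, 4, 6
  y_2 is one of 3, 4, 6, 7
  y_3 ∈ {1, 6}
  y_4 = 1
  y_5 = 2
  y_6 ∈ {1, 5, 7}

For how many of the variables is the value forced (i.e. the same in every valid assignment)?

3

y_4 must be 1 (only option left). Eliminate 1 elsewhere: y_3, y_6.
y_5 has just one choice, so y_5 = 2.
y_3 must be 6 (only option left). So y_1, y_2 can't be 6.
Determined: y_3=6, y_4=1, y_5=2. The other variables each still have more than one consistent value. That makes 3.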